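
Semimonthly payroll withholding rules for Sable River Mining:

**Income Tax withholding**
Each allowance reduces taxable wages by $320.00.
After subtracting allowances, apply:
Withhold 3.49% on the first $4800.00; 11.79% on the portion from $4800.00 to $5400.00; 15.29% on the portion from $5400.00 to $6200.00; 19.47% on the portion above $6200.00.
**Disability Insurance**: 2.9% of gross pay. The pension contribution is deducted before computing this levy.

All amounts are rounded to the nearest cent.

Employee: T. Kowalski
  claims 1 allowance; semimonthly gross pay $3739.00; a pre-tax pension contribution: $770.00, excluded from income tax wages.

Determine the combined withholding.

Income Tax: taxable = $3739.00 − $770.00 − 1×$320.00 = $2649.00
  3.49% × $2649.00 = $92.45
Disability Insurance: 2.9% × $2969.00 = $86.10
Total: $92.45 + $86.10 = $178.55

$178.55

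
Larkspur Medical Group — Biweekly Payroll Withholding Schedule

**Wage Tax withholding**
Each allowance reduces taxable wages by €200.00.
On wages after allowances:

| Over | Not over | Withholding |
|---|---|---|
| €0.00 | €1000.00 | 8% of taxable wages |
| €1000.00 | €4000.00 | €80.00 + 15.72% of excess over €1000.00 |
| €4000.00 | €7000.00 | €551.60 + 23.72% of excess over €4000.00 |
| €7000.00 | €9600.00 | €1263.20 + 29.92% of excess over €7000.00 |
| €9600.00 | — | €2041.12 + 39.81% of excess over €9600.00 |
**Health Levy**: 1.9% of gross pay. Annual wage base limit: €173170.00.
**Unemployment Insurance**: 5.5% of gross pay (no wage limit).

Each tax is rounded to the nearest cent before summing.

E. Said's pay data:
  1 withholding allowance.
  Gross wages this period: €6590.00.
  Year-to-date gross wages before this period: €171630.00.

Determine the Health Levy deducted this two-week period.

Health Levy: cap €173170.00 − YTD €171630.00 = €1540.00 subject; 1.9% × €1540.00 = €29.26

€29.26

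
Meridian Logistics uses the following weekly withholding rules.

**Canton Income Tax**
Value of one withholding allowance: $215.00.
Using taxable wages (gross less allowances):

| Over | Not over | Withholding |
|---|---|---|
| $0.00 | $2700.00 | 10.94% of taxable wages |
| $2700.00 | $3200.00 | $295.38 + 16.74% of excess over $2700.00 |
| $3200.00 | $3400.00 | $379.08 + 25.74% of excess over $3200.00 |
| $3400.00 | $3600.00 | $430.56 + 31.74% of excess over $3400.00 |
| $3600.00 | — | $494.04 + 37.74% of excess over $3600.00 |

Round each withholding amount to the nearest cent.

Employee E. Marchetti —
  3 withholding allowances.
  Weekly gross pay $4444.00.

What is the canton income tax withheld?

Canton Income Tax: taxable = $4444.00 − 3×$215.00 = $3799.00
  $494.04 + 37.74% × ($3799.00 − $3600.00) = $494.04 + 37.74% × $199.00 = $569.14

$569.14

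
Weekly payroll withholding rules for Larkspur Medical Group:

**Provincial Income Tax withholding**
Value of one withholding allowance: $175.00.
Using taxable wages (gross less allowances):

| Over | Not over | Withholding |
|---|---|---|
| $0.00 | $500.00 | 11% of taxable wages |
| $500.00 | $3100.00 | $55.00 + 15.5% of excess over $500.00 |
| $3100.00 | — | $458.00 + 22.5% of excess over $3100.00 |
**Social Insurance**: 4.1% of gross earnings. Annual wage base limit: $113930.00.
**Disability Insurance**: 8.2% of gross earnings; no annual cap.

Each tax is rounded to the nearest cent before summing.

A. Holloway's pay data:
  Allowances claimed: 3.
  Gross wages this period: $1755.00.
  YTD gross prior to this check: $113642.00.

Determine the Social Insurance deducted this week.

Social Insurance: cap $113930.00 − YTD $113642.00 = $288.00 subject; 4.1% × $288.00 = $11.81

$11.81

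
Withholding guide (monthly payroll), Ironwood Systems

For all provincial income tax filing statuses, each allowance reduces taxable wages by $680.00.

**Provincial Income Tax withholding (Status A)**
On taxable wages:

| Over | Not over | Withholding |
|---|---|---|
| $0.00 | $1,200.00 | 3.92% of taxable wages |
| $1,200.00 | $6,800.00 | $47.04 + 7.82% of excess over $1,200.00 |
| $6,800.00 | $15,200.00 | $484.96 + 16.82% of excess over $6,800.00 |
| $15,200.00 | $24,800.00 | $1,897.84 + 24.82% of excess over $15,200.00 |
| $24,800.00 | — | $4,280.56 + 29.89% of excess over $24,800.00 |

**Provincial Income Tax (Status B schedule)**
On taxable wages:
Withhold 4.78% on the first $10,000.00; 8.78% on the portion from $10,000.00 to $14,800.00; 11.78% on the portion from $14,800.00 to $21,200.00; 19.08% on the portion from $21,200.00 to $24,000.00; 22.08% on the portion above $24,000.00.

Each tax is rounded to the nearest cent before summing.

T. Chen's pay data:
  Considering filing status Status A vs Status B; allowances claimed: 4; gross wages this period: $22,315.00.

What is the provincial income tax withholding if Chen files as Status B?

$1,464.29

Provincial Income Tax (Status B): taxable = $22,315.00 − 4×$680.00 = $19,595.00
  $899.44 + 11.78% × ($19,595.00 − $14,800.00) = $899.44 + 11.78% × $4,795.00 = $1,464.29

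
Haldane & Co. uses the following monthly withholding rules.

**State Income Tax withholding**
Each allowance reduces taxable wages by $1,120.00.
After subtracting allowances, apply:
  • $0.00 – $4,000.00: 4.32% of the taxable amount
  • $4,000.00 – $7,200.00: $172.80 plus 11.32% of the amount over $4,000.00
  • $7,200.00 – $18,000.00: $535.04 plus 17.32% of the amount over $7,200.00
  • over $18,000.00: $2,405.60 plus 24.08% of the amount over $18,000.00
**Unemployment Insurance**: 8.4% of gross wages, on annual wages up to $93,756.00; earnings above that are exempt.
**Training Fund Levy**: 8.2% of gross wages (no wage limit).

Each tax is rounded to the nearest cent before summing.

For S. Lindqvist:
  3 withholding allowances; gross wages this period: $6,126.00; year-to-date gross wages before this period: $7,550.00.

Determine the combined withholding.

$1,136.40

State Income Tax: taxable = $6,126.00 − 3×$1,120.00 = $2,766.00
  4.32% × $2,766.00 = $119.49
Unemployment Insurance: 8.4% × $6,126.00 = $514.58
Training Fund Levy: 8.2% × $6,126.00 = $502.33
Total: $119.49 + $514.58 + $502.33 = $1,136.40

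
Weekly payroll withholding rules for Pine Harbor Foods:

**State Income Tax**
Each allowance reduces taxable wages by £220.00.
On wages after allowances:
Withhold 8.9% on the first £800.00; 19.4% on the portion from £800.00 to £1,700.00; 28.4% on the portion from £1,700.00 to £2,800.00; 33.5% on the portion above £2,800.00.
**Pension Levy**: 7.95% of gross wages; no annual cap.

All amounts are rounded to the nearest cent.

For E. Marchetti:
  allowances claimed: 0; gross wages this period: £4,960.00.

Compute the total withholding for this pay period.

State Income Tax: taxable = £4,960.00
  £558.20 + 33.5% × (£4,960.00 − £2,800.00) = £558.20 + 33.5% × £2,160.00 = £1,281.80
Pension Levy: 7.95% × £4,960.00 = £394.32
Total: £1,281.80 + £394.32 = £1,676.12

£1,676.12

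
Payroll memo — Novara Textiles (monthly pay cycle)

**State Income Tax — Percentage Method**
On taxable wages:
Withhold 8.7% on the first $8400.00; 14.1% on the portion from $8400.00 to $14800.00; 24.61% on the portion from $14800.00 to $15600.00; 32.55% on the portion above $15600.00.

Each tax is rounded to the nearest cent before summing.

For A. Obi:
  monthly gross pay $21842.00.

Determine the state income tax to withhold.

$3861.85

State Income Tax: taxable = $21842.00
  $1830.08 + 32.55% × ($21842.00 − $15600.00) = $1830.08 + 32.55% × $6242.00 = $3861.85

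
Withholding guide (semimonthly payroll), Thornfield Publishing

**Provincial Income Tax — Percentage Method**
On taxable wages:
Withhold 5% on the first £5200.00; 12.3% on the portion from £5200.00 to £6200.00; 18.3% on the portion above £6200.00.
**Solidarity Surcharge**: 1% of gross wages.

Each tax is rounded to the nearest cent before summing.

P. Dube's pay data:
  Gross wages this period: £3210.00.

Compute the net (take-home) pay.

£3017.40

Provincial Income Tax: taxable = £3210.00
  5% × £3210.00 = £160.50
Solidarity Surcharge: 1% × £3210.00 = £32.10
Total withheld: £160.50 + £32.10 = £192.60
Net pay: £3210.00 − £192.60 = £3017.40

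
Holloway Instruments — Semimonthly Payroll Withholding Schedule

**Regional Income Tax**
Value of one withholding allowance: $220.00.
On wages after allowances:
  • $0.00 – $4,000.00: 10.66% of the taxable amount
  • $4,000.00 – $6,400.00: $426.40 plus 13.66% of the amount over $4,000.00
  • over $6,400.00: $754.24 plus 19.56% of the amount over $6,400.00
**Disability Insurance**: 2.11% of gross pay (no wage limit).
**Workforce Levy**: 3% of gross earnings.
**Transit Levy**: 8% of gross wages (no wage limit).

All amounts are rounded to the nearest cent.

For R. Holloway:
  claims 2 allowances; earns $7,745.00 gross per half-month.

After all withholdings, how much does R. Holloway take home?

$5,798.37

Regional Income Tax: taxable = $7,745.00 − 2×$220.00 = $7,305.00
  $754.24 + 19.56% × ($7,305.00 − $6,400.00) = $754.24 + 19.56% × $905.00 = $931.26
Disability Insurance: 2.11% × $7,745.00 = $163.42
Workforce Levy: 3% × $7,745.00 = $232.35
Transit Levy: 8% × $7,745.00 = $619.60
Total withheld: $931.26 + $163.42 + $232.35 + $619.60 = $1,946.63
Net pay: $7,745.00 − $1,946.63 = $5,798.37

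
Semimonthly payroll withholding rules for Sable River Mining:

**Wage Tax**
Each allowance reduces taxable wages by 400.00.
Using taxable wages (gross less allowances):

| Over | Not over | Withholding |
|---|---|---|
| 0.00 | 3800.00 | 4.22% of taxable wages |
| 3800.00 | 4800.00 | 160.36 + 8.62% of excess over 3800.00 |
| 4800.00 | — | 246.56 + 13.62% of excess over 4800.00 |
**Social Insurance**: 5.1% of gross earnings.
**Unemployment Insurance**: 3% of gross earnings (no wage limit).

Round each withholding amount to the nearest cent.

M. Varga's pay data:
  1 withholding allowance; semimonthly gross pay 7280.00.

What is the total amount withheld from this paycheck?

1119.54

Wage Tax: taxable = 7280.00 − 1×400.00 = 6880.00
  246.56 + 13.62% × (6880.00 − 4800.00) = 246.56 + 13.62% × 2080.00 = 529.86
Social Insurance: 5.1% × 7280.00 = 371.28
Unemployment Insurance: 3% × 7280.00 = 218.40
Total: 529.86 + 371.28 + 218.40 = 1119.54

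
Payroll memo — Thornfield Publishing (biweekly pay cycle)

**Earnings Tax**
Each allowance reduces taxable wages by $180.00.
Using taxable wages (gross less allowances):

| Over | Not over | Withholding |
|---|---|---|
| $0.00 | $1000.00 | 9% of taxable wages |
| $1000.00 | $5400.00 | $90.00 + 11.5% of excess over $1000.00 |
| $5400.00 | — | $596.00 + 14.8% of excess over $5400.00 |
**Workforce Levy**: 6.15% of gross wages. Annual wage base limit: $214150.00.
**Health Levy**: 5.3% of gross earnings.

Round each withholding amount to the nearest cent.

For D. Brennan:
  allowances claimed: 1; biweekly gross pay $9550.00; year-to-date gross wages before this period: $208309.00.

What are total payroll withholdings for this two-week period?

Earnings Tax: taxable = $9550.00 − 1×$180.00 = $9370.00
  $596.00 + 14.8% × ($9370.00 − $5400.00) = $596.00 + 14.8% × $3970.00 = $1183.56
Workforce Levy: cap $214150.00 − YTD $208309.00 = $5841.00 subject; 6.15% × $5841.00 = $359.22
Health Levy: 5.3% × $9550.00 = $506.15
Total: $1183.56 + $359.22 + $506.15 = $2048.93

$2048.93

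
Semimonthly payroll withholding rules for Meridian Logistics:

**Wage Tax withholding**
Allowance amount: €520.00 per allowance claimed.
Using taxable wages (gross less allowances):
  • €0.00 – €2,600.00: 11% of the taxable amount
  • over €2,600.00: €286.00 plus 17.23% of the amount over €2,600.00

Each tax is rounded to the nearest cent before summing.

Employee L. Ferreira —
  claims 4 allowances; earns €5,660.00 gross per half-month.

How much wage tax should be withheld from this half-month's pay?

Wage Tax: taxable = €5,660.00 − 4×€520.00 = €3,580.00
  €286.00 + 17.23% × (€3,580.00 − €2,600.00) = €286.00 + 17.23% × €980.00 = €454.85

€454.85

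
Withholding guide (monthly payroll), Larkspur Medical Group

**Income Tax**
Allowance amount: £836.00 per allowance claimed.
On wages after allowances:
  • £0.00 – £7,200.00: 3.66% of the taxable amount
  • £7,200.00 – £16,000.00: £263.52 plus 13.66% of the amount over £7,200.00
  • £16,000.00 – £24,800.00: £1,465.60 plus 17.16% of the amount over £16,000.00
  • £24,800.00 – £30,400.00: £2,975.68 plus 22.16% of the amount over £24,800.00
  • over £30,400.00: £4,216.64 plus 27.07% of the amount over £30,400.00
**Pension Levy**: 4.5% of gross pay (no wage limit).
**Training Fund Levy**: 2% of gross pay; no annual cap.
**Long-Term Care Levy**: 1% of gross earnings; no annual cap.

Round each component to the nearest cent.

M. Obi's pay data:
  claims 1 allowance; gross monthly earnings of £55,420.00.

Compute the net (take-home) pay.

Income Tax: taxable = £55,420.00 − 1×£836.00 = £54,584.00
  £4,216.64 + 27.07% × (£54,584.00 − £30,400.00) = £4,216.64 + 27.07% × £24,184.00 = £10,763.25
Pension Levy: 4.5% × £55,420.00 = £2,493.90
Training Fund Levy: 2% × £55,420.00 = £1,108.40
Long-Term Care Levy: 1% × £55,420.00 = £554.20
Total withheld: £10,763.25 + £2,493.90 + £1,108.40 + £554.20 = £14,919.75
Net pay: £55,420.00 − £14,919.75 = £40,500.25

£40,500.25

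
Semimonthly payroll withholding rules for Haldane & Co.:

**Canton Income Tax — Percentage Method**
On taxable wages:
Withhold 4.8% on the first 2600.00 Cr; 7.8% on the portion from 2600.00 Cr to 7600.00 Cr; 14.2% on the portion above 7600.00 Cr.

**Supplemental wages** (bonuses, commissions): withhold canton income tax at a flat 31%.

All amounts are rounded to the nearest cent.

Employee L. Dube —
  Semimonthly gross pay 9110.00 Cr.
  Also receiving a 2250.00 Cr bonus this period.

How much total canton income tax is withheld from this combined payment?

Canton Income Tax: taxable = 9110.00 Cr
  514.80 Cr + 14.2% × (9110.00 Cr − 7600.00 Cr) = 514.80 Cr + 14.2% × 1510.00 Cr = 729.22 Cr
Supplemental (31% flat on bonus): 31% × 2250.00 Cr = 697.50 Cr
Total canton income tax: 729.22 Cr + 697.50 Cr = 1426.72 Cr

1426.72 Cr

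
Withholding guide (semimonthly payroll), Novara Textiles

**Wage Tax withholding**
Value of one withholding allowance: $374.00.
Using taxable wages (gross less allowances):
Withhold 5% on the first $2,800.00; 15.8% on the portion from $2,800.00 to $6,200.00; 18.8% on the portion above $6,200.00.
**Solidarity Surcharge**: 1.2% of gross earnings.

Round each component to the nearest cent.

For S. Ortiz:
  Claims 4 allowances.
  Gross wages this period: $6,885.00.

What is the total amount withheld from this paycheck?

$631.68

Wage Tax: taxable = $6,885.00 − 4×$374.00 = $5,389.00
  $140.00 + 15.8% × ($5,389.00 − $2,800.00) = $140.00 + 15.8% × $2,589.00 = $549.06
Solidarity Surcharge: 1.2% × $6,885.00 = $82.62
Total: $549.06 + $82.62 = $631.68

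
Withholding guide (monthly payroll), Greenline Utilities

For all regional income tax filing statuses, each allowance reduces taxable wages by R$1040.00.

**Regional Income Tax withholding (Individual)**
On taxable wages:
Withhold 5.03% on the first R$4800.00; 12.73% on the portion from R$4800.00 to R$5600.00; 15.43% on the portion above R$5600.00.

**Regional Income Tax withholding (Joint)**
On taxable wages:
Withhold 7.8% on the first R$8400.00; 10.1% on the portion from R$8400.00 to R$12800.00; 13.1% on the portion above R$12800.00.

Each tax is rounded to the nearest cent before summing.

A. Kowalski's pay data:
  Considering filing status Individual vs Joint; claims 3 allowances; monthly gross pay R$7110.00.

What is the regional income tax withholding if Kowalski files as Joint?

R$311.22

Regional Income Tax (Joint): taxable = R$7110.00 − 3×R$1040.00 = R$3990.00
  7.8% × R$3990.00 = R$311.22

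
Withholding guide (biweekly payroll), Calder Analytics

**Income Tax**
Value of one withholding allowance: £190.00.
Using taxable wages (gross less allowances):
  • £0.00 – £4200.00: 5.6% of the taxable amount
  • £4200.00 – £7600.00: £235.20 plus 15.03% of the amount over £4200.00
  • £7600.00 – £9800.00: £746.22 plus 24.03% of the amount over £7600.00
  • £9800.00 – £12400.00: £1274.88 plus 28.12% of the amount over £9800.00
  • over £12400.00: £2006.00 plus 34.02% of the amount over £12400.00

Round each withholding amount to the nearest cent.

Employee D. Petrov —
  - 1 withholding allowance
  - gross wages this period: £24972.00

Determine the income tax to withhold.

Income Tax: taxable = £24972.00 − 1×£190.00 = £24782.00
  £2006.00 + 34.02% × (£24782.00 − £12400.00) = £2006.00 + 34.02% × £12382.00 = £6218.36

£6218.36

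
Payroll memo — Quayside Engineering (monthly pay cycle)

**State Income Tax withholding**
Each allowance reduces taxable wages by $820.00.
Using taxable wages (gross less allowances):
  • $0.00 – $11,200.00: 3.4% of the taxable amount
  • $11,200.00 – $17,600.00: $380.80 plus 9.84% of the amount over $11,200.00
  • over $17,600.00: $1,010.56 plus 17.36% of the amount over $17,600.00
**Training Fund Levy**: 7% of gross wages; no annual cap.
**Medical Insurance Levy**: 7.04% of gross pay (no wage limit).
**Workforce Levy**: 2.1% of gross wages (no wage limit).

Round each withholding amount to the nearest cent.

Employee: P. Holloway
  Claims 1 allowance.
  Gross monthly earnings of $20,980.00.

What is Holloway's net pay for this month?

$16,138.85

State Income Tax: taxable = $20,980.00 − 1×$820.00 = $20,160.00
  $1,010.56 + 17.36% × ($20,160.00 − $17,600.00) = $1,010.56 + 17.36% × $2,560.00 = $1,454.98
Training Fund Levy: 7% × $20,980.00 = $1,468.60
Medical Insurance Levy: 7.04% × $20,980.00 = $1,476.99
Workforce Levy: 2.1% × $20,980.00 = $440.58
Total withheld: $1,454.98 + $1,468.60 + $1,476.99 + $440.58 = $4,841.15
Net pay: $20,980.00 − $4,841.15 = $16,138.85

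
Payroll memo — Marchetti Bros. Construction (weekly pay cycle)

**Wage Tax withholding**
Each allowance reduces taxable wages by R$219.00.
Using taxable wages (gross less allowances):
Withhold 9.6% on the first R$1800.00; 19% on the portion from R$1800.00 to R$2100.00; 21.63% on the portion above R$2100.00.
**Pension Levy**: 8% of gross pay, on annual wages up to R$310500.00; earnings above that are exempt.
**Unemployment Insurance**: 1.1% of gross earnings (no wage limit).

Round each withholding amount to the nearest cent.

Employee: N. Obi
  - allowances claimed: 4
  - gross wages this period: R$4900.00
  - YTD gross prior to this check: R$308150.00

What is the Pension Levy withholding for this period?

Pension Levy: cap R$310500.00 − YTD R$308150.00 = R$2350.00 subject; 8% × R$2350.00 = R$188.00

R$188.00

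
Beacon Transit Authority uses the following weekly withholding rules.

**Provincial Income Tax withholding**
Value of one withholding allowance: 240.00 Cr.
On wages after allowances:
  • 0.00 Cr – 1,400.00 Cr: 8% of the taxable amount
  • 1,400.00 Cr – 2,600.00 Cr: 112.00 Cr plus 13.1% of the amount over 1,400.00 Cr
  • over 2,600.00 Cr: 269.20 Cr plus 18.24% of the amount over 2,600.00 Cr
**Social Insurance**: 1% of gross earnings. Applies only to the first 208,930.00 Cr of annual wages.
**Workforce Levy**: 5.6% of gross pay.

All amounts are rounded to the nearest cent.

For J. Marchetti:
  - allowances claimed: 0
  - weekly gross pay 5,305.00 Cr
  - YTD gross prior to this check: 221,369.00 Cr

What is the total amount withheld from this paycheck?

Provincial Income Tax: taxable = 5,305.00 Cr
  269.20 Cr + 18.24% × (5,305.00 Cr − 2,600.00 Cr) = 269.20 Cr + 18.24% × 2,705.00 Cr = 762.59 Cr
Social Insurance: YTD 221,369.00 Cr ≥ cap 208,930.00 Cr → 0.00 Cr
Workforce Levy: 5.6% × 5,305.00 Cr = 297.08 Cr
Total: 762.59 Cr + 0.00 Cr + 297.08 Cr = 1,059.67 Cr

1,059.67 Cr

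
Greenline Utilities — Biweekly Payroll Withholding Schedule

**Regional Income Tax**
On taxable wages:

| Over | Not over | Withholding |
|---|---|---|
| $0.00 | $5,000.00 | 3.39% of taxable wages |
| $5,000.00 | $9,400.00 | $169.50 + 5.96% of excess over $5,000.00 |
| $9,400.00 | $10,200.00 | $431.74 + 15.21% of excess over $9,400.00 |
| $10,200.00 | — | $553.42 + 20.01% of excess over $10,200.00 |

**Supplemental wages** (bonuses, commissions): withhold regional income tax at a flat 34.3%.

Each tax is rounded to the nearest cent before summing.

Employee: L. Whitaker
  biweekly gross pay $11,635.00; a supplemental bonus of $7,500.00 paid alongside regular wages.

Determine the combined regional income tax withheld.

Regional Income Tax: taxable = $11,635.00
  $553.42 + 20.01% × ($11,635.00 − $10,200.00) = $553.42 + 20.01% × $1,435.00 = $840.56
Supplemental (34.3% flat on bonus): 34.3% × $7,500.00 = $2,572.50
Total regional income tax: $840.56 + $2,572.50 = $3,413.06

$3,413.06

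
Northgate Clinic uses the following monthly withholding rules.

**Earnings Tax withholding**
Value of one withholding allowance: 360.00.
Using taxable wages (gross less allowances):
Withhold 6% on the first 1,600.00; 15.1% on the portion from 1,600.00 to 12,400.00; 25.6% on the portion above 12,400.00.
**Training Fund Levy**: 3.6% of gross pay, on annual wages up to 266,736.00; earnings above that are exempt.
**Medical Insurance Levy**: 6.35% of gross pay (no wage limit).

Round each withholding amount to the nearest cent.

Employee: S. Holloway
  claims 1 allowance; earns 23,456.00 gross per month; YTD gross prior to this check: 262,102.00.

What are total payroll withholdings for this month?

Earnings Tax: taxable = 23,456.00 − 1×360.00 = 23,096.00
  1,726.80 + 25.6% × (23,096.00 − 12,400.00) = 1,726.80 + 25.6% × 10,696.00 = 4,464.98
Training Fund Levy: cap 266,736.00 − YTD 262,102.00 = 4,634.00 subject; 3.6% × 4,634.00 = 166.82
Medical Insurance Levy: 6.35% × 23,456.00 = 1,489.46
Total: 4,464.98 + 166.82 + 1,489.46 = 6,121.26

6,121.26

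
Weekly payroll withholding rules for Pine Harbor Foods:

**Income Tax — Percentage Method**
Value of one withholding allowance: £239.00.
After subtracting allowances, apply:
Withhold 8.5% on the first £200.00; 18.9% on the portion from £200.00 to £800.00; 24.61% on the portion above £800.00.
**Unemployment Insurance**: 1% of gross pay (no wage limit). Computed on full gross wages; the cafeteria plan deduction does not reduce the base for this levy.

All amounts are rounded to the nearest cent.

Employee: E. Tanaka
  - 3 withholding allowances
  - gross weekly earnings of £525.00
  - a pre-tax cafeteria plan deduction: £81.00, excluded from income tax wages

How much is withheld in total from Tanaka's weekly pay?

Income Tax: taxable = £525.00 − £81.00 − 3×£239.00 = £-273.00
  Taxable ≤ 0 → £0.00
Unemployment Insurance: 1% × £525.00 = £5.25
Total: £0.00 + £5.25 = £5.25

£5.25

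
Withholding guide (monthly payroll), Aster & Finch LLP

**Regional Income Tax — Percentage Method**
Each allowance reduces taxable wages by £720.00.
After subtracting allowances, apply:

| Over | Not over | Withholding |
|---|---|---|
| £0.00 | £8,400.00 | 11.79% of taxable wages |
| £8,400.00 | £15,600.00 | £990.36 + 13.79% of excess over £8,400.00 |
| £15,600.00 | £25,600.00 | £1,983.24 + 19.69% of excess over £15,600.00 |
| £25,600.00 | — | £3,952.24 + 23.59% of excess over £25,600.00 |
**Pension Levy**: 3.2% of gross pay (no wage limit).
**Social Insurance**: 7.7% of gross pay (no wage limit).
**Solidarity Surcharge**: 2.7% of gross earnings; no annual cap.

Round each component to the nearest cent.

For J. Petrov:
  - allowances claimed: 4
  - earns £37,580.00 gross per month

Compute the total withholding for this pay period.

Regional Income Tax: taxable = £37,580.00 − 4×£720.00 = £34,700.00
  £3,952.24 + 23.59% × (£34,700.00 − £25,600.00) = £3,952.24 + 23.59% × £9,100.00 = £6,098.93
Pension Levy: 3.2% × £37,580.00 = £1,202.56
Social Insurance: 7.7% × £37,580.00 = £2,893.66
Solidarity Surcharge: 2.7% × £37,580.00 = £1,014.66
Total: £6,098.93 + £1,202.56 + £2,893.66 + £1,014.66 = £11,209.81

£11,209.81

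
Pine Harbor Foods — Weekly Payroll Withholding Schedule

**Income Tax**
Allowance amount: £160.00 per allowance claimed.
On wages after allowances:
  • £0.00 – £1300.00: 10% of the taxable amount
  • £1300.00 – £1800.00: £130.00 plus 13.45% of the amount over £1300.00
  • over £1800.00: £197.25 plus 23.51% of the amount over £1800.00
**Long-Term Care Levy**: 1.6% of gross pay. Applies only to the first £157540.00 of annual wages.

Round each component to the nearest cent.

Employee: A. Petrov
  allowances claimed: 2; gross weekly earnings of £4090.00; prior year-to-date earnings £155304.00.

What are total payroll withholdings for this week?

Income Tax: taxable = £4090.00 − 2×£160.00 = £3770.00
  £197.25 + 23.51% × (£3770.00 − £1800.00) = £197.25 + 23.51% × £1970.00 = £660.40
Long-Term Care Levy: cap £157540.00 − YTD £155304.00 = £2236.00 subject; 1.6% × £2236.00 = £35.78
Total: £660.40 + £35.78 = £696.18

£696.18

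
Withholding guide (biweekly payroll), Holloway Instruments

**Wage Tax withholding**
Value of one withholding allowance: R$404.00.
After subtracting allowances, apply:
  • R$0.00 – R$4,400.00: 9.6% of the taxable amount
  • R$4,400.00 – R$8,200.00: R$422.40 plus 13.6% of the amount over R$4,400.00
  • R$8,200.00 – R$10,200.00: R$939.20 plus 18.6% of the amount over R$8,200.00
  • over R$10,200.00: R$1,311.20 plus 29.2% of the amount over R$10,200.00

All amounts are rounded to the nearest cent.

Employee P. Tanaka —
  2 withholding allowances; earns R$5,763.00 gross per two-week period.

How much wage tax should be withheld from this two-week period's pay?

R$497.88

Wage Tax: taxable = R$5,763.00 − 2×R$404.00 = R$4,955.00
  R$422.40 + 13.6% × (R$4,955.00 − R$4,400.00) = R$422.40 + 13.6% × R$555.00 = R$497.88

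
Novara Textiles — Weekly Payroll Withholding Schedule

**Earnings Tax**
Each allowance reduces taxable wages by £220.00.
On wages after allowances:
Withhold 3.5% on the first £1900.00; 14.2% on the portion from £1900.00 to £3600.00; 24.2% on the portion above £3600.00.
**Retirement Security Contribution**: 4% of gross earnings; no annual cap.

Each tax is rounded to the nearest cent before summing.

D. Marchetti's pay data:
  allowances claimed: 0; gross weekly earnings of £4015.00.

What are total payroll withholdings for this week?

Earnings Tax: taxable = £4015.00
  £307.90 + 24.2% × (£4015.00 − £3600.00) = £307.90 + 24.2% × £415.00 = £408.33
Retirement Security Contribution: 4% × £4015.00 = £160.60
Total: £408.33 + £160.60 = £568.93

£568.93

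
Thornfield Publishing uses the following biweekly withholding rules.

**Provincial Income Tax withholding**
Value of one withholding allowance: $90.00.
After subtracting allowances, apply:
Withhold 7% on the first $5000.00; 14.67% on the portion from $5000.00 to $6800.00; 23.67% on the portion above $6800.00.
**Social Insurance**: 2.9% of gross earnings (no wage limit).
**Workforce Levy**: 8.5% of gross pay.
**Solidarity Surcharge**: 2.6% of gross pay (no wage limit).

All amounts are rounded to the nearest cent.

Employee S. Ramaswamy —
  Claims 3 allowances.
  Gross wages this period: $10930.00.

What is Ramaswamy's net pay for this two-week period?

$7872.08

Provincial Income Tax: taxable = $10930.00 − 3×$90.00 = $10660.00
  $614.06 + 23.67% × ($10660.00 − $6800.00) = $614.06 + 23.67% × $3860.00 = $1527.72
Social Insurance: 2.9% × $10930.00 = $316.97
Workforce Levy: 8.5% × $10930.00 = $929.05
Solidarity Surcharge: 2.6% × $10930.00 = $284.18
Total withheld: $1527.72 + $316.97 + $929.05 + $284.18 = $3057.92
Net pay: $10930.00 − $3057.92 = $7872.08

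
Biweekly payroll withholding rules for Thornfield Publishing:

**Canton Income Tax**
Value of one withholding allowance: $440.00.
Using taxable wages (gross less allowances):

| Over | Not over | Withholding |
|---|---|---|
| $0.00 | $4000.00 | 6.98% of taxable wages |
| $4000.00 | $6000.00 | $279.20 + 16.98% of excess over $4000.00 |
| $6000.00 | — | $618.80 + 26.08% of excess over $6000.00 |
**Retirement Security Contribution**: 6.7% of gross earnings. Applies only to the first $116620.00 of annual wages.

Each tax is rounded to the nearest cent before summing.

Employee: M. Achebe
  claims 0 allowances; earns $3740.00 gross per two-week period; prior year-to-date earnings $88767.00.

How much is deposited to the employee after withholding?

$3228.37

Canton Income Tax: taxable = $3740.00
  6.98% × $3740.00 = $261.05
Retirement Security Contribution: 6.7% × $3740.00 = $250.58
Total withheld: $261.05 + $250.58 = $511.63
Net pay: $3740.00 − $511.63 = $3228.37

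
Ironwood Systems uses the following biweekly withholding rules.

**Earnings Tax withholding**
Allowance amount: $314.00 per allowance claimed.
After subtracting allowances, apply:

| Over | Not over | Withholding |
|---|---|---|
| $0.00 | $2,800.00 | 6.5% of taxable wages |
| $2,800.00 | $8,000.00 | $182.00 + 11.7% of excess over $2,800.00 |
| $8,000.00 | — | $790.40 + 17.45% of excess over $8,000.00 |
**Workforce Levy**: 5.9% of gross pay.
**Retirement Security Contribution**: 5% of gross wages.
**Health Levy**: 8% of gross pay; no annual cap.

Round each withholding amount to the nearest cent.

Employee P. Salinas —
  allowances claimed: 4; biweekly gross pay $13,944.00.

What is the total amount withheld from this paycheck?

Earnings Tax: taxable = $13,944.00 − 4×$314.00 = $12,688.00
  $790.40 + 17.45% × ($12,688.00 − $8,000.00) = $790.40 + 17.45% × $4,688.00 = $1,608.46
Workforce Levy: 5.9% × $13,944.00 = $822.70
Retirement Security Contribution: 5% × $13,944.00 = $697.20
Health Levy: 8% × $13,944.00 = $1,115.52
Total: $1,608.46 + $822.70 + $697.20 + $1,115.52 = $4,243.88

$4,243.88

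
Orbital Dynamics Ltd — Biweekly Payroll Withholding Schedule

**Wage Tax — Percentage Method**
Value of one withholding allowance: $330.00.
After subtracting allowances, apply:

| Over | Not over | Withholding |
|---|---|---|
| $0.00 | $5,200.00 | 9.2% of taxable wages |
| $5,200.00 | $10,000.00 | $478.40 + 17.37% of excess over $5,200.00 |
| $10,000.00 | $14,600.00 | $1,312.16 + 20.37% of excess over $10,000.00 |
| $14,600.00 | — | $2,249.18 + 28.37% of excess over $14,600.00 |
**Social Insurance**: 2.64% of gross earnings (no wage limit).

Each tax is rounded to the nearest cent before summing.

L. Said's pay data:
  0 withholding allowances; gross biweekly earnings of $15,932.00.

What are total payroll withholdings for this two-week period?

$3,047.67

Wage Tax: taxable = $15,932.00
  $2,249.18 + 28.37% × ($15,932.00 − $14,600.00) = $2,249.18 + 28.37% × $1,332.00 = $2,627.07
Social Insurance: 2.64% × $15,932.00 = $420.60
Total: $2,627.07 + $420.60 = $3,047.67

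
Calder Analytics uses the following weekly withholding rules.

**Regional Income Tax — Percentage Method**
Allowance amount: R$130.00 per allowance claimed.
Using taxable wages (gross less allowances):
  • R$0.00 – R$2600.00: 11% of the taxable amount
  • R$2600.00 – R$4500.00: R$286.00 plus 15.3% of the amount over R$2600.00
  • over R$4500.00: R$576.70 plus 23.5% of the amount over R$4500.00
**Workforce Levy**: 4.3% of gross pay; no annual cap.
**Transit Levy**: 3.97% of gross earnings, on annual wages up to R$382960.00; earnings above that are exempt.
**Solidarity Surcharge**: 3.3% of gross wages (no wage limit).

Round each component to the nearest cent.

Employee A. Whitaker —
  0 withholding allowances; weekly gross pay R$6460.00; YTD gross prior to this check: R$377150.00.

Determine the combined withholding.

R$1758.92

Regional Income Tax: taxable = R$6460.00
  R$576.70 + 23.5% × (R$6460.00 − R$4500.00) = R$576.70 + 23.5% × R$1960.00 = R$1037.30
Workforce Levy: 4.3% × R$6460.00 = R$277.78
Transit Levy: cap R$382960.00 − YTD R$377150.00 = R$5810.00 subject; 3.97% × R$5810.00 = R$230.66
Solidarity Surcharge: 3.3% × R$6460.00 = R$213.18
Total: R$1037.30 + R$277.78 + R$230.66 + R$213.18 = R$1758.92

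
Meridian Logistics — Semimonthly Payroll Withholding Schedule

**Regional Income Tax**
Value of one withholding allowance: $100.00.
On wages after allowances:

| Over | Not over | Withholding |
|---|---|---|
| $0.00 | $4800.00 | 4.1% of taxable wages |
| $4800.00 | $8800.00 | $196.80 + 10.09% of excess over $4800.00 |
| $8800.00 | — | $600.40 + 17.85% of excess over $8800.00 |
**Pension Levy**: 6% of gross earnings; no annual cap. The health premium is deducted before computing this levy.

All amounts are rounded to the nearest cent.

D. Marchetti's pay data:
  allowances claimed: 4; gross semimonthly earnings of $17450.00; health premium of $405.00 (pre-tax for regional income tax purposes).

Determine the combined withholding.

Regional Income Tax: taxable = $17450.00 − $405.00 − 4×$100.00 = $16645.00
  $600.40 + 17.85% × ($16645.00 − $8800.00) = $600.40 + 17.85% × $7845.00 = $2000.73
Pension Levy: 6% × $17045.00 = $1022.70
Total: $2000.73 + $1022.70 = $3023.43

$3023.43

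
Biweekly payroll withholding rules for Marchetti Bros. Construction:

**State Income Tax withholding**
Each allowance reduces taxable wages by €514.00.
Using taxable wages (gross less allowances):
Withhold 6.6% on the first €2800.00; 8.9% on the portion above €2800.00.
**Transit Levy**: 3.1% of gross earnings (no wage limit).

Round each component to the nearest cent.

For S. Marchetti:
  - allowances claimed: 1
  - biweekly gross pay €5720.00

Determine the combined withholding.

€576.25

State Income Tax: taxable = €5720.00 − 1×€514.00 = €5206.00
  €184.80 + 8.9% × (€5206.00 − €2800.00) = €184.80 + 8.9% × €2406.00 = €398.93
Transit Levy: 3.1% × €5720.00 = €177.32
Total: €398.93 + €177.32 = €576.25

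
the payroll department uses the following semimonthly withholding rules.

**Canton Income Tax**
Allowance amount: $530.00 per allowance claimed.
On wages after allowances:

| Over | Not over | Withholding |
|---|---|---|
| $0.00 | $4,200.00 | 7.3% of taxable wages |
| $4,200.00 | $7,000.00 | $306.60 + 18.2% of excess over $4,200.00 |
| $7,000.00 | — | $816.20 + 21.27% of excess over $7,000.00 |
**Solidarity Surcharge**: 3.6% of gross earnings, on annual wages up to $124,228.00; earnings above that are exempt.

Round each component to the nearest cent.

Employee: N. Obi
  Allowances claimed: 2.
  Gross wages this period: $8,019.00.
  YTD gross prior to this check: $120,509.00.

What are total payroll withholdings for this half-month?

$942.62

Canton Income Tax: taxable = $8,019.00 − 2×$530.00 = $6,959.00
  $306.60 + 18.2% × ($6,959.00 − $4,200.00) = $306.60 + 18.2% × $2,759.00 = $808.74
Solidarity Surcharge: cap $124,228.00 − YTD $120,509.00 = $3,719.00 subject; 3.6% × $3,719.00 = $133.88
Total: $808.74 + $133.88 = $942.62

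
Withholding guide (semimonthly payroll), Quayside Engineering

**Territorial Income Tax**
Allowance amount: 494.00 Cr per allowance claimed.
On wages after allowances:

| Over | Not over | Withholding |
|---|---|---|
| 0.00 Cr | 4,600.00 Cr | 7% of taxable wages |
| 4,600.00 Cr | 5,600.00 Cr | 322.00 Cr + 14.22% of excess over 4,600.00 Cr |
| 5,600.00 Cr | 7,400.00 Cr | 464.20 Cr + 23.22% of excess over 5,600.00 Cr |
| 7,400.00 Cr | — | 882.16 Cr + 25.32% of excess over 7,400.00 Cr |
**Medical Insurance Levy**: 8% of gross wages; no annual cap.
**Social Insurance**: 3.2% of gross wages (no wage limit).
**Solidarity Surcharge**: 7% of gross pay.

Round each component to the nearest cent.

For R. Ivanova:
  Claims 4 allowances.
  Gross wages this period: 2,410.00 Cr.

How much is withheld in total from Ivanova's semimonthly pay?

Territorial Income Tax: taxable = 2,410.00 Cr − 4×494.00 Cr = 434.00 Cr
  7% × 434.00 Cr = 30.38 Cr
Medical Insurance Levy: 8% × 2,410.00 Cr = 192.80 Cr
Social Insurance: 3.2% × 2,410.00 Cr = 77.12 Cr
Solidarity Surcharge: 7% × 2,410.00 Cr = 168.70 Cr
Total: 30.38 Cr + 192.80 Cr + 77.12 Cr + 168.70 Cr = 469.00 Cr

469.00 Cr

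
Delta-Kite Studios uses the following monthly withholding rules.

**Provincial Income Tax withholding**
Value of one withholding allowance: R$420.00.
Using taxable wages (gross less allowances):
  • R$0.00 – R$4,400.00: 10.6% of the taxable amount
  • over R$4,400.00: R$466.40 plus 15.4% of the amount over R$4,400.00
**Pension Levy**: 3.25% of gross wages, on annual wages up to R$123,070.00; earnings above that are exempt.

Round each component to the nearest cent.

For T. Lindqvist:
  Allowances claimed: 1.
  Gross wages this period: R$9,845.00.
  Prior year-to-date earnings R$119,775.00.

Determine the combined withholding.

R$1,347.34

Provincial Income Tax: taxable = R$9,845.00 − 1×R$420.00 = R$9,425.00
  R$466.40 + 15.4% × (R$9,425.00 − R$4,400.00) = R$466.40 + 15.4% × R$5,025.00 = R$1,240.25
Pension Levy: cap R$123,070.00 − YTD R$119,775.00 = R$3,295.00 subject; 3.25% × R$3,295.00 = R$107.09
Total: R$1,240.25 + R$107.09 = R$1,347.34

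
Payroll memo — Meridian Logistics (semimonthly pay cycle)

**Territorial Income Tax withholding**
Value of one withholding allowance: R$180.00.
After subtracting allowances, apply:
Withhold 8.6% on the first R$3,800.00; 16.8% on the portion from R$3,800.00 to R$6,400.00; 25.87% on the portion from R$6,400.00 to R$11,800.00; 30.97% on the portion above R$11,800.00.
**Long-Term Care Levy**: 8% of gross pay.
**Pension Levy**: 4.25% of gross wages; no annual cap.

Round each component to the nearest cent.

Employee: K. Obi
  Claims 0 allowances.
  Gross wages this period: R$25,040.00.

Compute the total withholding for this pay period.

Territorial Income Tax: taxable = R$25,040.00
  R$2,160.58 + 30.97% × (R$25,040.00 − R$11,800.00) = R$2,160.58 + 30.97% × R$13,240.00 = R$6,261.01
Long-Term Care Levy: 8% × R$25,040.00 = R$2,003.20
Pension Levy: 4.25% × R$25,040.00 = R$1,064.20
Total: R$6,261.01 + R$2,003.20 + R$1,064.20 = R$9,328.41

R$9,328.41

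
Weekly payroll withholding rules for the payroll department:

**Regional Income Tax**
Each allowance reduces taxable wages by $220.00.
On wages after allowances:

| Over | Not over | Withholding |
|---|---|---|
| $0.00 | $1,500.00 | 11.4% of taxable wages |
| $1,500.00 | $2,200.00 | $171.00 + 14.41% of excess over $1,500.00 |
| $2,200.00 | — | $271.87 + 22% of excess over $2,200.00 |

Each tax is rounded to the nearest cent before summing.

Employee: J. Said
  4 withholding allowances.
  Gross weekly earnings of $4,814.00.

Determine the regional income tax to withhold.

Regional Income Tax: taxable = $4,814.00 − 4×$220.00 = $3,934.00
  $271.87 + 22% × ($3,934.00 − $2,200.00) = $271.87 + 22% × $1,734.00 = $653.35

$653.35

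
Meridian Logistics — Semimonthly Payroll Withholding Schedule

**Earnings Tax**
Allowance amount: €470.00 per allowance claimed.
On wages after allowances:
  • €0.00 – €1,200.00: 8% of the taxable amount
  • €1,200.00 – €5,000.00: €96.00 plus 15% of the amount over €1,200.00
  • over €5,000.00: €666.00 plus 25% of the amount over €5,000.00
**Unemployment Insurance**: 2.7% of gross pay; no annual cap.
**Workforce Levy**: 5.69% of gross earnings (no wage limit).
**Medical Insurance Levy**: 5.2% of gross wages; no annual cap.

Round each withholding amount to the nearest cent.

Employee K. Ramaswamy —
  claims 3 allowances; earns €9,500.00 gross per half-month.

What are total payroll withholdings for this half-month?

Earnings Tax: taxable = €9,500.00 − 3×€470.00 = €8,090.00
  €666.00 + 25% × (€8,090.00 − €5,000.00) = €666.00 + 25% × €3,090.00 = €1,438.50
Unemployment Insurance: 2.7% × €9,500.00 = €256.50
Workforce Levy: 5.69% × €9,500.00 = €540.55
Medical Insurance Levy: 5.2% × €9,500.00 = €494.00
Total: €1,438.50 + €256.50 + €540.55 + €494.00 = €2,729.55

€2,729.55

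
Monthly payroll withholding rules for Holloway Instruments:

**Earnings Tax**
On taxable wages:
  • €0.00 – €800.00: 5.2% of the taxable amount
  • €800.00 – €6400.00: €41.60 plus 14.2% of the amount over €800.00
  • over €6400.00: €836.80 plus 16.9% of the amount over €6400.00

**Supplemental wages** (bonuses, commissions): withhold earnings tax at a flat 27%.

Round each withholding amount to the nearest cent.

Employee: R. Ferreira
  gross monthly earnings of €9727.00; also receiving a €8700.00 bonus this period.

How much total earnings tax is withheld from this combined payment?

Earnings Tax: taxable = €9727.00
  €836.80 + 16.9% × (€9727.00 − €6400.00) = €836.80 + 16.9% × €3327.00 = €1399.06
Supplemental (27% flat on bonus): 27% × €8700.00 = €2349.00
Total earnings tax: €1399.06 + €2349.00 = €3748.06

€3748.06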